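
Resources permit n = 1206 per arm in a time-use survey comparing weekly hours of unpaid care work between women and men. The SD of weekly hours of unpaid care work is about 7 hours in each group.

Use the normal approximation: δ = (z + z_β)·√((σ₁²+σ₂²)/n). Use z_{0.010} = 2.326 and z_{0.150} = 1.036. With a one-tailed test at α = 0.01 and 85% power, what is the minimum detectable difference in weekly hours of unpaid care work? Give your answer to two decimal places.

δ = (z_α + z_β) · √((σ₁²+σ₂²)/n)
  = (2.326 + 1.036) · √(98/1206)
  = 3.362 · √0.08126
  = 3.362 · 0.2851
  = 0.9584

Minimum detectable difference ≈ 0.96 hours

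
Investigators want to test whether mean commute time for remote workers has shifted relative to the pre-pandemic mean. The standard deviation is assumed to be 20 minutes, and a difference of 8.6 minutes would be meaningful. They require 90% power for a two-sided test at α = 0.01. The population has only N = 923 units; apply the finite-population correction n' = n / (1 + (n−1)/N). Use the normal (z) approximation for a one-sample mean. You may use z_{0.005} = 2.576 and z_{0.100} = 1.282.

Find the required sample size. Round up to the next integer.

n = 75

n = (z_{α/2} + z_β)² · σ² / δ²
  = (2.576 + 1.282)² · 20² / 8.6²
  = 14.8842 · 400 / 73.96
  = 80.50
Finite-population correction (N = 923): 80.50 / (1 + (80.50 − 1)/923) = 74.11.
Round up → n = 75.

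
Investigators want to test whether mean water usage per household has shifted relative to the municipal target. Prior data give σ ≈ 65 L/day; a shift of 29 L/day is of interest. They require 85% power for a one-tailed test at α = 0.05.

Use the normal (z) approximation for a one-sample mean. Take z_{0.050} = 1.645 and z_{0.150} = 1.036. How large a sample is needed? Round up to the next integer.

n = 37

n = (z_α + z_β)² · σ² / δ²
  = (1.645 + 1.036)² · 65² / 29²
  = 7.1878 · 4225 / 841
  = 36.11
Round up → n = 37.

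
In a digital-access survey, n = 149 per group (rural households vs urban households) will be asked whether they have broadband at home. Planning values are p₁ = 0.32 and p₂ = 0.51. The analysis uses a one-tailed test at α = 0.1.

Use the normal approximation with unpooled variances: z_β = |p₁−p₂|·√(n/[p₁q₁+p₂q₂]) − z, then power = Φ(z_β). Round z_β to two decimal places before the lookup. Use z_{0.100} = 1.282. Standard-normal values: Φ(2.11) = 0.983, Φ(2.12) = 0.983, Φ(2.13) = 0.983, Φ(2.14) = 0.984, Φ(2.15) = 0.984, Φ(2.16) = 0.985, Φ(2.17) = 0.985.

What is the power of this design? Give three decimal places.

z_β = |p₁−p₂|·√(n/[p₁q₁+p₂q₂]) − z_α
    = 0.19 · √(149/0.4675) − 1.282
    = 0.19 · 17.8526 − 1.282
    = 3.3920 − 1.282 = 2.1100 → 2.11
Power = Φ(2.11) = 0.983.

Power ≈ 0.983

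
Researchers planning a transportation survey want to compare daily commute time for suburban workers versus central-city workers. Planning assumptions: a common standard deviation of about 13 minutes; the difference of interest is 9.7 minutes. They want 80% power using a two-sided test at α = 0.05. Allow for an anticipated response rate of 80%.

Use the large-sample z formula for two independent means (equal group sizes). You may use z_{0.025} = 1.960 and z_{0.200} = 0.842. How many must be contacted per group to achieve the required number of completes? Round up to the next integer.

n = (z_{α/2} + z_β)² · (σ₁² + σ₂²) / δ²
  = (1.960 + 0.842)² · (2·13² = 338) / 9.7²
  = 7.8512 · 338 / 94.09
  = 28.20
Adjust for 80% response: 28.20 / 0.80 = 35.25.
Round up → n = 36 per group.

n = 36 per group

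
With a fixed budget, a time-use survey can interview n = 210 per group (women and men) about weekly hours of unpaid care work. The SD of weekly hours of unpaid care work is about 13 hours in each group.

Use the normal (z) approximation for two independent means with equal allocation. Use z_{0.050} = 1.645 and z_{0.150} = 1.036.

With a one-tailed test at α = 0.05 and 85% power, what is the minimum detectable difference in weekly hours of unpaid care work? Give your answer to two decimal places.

Minimum detectable difference ≈ 3.40 hours

δ = (z_α + z_β) · √((σ₁²+σ₂²)/n)
  = (1.645 + 1.036) · √(338/210)
  = 2.681 · √1.6095
  = 2.681 · 1.2687
  = 3.4013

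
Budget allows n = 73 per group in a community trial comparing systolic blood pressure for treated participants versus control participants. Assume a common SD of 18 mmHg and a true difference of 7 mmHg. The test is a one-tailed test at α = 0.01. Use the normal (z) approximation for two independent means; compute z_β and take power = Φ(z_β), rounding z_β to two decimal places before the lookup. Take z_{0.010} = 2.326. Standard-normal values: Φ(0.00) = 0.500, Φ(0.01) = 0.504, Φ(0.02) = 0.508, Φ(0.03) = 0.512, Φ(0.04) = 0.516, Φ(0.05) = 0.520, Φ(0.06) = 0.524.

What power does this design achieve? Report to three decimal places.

z_β = δ·√(n/(σ₁²+σ₂²)) − z_α
    = 7 · √(73/648) − 2.326
    = 7 · 0.33564 − 2.326
    = 2.3495 − 2.326 = 0.0235 → 0.02
Power = Φ(0.02) = 0.508.

Power ≈ 0.508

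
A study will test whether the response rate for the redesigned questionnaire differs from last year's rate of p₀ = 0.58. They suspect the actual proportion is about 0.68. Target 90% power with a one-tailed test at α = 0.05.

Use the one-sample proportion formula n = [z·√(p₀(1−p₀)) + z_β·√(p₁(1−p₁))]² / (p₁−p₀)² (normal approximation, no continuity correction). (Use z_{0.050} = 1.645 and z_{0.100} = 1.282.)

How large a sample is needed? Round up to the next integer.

n = 199

n = [z_α·√(p₀q₀) + z_β·√(p₁q₁)]² / (p₁ − p₀)²
  = [1.645·√(0.58·0.42) + 1.282·√(0.68·0.32)]² / (0.10)²
  = [1.645·0.4936 + 1.282·0.4665]² / 0.0100
  = [1.4099]² / 0.0100
  = 198.79
Round up → n = 199.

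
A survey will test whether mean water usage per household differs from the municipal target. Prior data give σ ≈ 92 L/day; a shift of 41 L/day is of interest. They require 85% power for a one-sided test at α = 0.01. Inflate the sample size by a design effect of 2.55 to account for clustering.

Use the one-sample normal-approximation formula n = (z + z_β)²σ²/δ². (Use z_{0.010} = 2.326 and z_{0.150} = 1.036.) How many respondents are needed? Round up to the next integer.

n = (z_α + z_β)² · σ² / δ²
  = (2.326 + 1.036)² · 92² / 41²
  = 11.3030 · 8464 / 1681
  = 56.91
Design effect: 2.55 × 56.91 = 145.13.
Round up → n = 146.

n = 146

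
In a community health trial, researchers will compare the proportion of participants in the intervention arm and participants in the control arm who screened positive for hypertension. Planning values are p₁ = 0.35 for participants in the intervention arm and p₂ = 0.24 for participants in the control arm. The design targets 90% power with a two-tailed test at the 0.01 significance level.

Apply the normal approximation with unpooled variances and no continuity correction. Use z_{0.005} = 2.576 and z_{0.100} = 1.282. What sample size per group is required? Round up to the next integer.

n = 505 per group

n = (z_{α/2} + z_β)² · [p₁(1−p₁) + p₂(1−p₂)] / (p₁ − p₂)²
  = (2.576 + 1.282)² · (0.35·0.65 + 0.24·0.76) / (0.11)²
  = (3.858)² · (0.2275 + 0.1824) / 0.0121
  = 14.8842 · 0.4099 / 0.0121
  = 504.22
Round up → n = 505 per group.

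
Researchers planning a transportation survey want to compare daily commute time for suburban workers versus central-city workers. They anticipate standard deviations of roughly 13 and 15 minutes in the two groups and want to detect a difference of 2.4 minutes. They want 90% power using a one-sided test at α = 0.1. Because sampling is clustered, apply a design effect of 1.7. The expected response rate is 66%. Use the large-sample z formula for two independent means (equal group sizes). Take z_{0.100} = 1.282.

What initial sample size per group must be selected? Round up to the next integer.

n = 1159 per group

n = (z_α + z_β)² · (σ₁² + σ₂²) / δ²
  = (1.282 + 1.282)² · (13² + 15² = 394) / 2.4²
  = 6.5741 · 394 / 5.76
  = 449.69
Design effect: 1.7 × 449.69 = 764.47.
Adjust for 66% response: 764.47 / 0.66 = 1158.28.
Round up → n = 1159 per group.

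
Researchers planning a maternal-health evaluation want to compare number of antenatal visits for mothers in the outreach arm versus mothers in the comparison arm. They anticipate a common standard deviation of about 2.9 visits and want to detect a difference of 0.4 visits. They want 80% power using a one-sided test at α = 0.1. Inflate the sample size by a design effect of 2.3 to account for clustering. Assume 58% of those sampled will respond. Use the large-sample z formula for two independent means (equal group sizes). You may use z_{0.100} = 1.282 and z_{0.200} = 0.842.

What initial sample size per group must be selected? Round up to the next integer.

n = 1881 per group

n = (z_α + z_β)² · (σ₁² + σ₂²) / δ²
  = (1.282 + 0.842)² · (2·2.9² = 16.82) / 0.4²
  = 4.5114 · 16.82 / 0.16
  = 474.26
Design effect: 2.3 × 474.26 = 1090.79.
Adjust for 58% response: 1090.79 / 0.58 = 1880.68.
Round up → n = 1881 per group.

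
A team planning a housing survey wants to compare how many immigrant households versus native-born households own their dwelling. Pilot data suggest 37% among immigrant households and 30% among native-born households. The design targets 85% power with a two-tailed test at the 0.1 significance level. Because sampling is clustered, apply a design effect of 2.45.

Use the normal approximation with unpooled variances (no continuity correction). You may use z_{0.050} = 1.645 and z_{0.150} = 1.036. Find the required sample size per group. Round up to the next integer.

n = 1593 per group

n = (z_{α/2} + z_β)² · [p₁(1−p₁) + p₂(1−p₂)] / (p₁ − p₂)²
  = (1.645 + 1.036)² · (0.37·0.63 + 0.30·0.70) / (0.07)²
  = (2.681)² · (0.2331 + 0.2100) / 0.0049
  = 7.1878 · 0.4431 / 0.0049
  = 649.98
Design effect: 2.45 × 649.98 = 1592.45.
Round up → n = 1593 per group.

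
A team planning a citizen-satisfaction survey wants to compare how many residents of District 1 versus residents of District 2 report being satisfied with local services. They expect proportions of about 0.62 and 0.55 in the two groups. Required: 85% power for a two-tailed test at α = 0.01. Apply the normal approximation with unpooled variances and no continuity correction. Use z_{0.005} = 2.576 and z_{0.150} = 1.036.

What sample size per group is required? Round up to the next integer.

n = 1287 per group

n = (z_{α/2} + z_β)² · [p₁(1−p₁) + p₂(1−p₂)] / (p₁ − p₂)²
  = (2.576 + 1.036)² · (0.62·0.38 + 0.55·0.45) / (0.07)²
  = (3.612)² · (0.2356 + 0.2475) / 0.0049
  = 13.0465 · 0.4831 / 0.0049
  = 1286.28
Round up → n = 1287 per group.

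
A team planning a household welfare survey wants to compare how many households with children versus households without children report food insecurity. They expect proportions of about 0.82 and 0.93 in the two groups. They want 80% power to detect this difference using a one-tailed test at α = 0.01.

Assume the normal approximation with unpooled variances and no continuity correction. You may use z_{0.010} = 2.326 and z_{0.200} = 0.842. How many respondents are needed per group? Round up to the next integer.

n = (z_α + z_β)² · [p₁(1−p₁) + p₂(1−p₂)] / (p₁ − p₂)²
  = (2.326 + 0.842)² · (0.82·0.18 + 0.93·0.07) / (-0.11)²
  = (3.168)² · (0.1476 + 0.0651) / 0.0121
  = 10.0362 · 0.2127 / 0.0121
  = 176.42
Round up → n = 177 per group.

n = 177 per group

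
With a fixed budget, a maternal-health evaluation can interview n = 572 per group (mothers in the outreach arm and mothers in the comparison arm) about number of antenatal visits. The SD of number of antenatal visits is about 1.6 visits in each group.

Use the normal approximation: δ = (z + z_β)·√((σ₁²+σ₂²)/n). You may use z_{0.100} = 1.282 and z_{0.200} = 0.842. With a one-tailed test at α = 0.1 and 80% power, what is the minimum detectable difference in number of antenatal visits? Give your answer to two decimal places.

δ = (z_α + z_β) · √((σ₁²+σ₂²)/n)
  = (1.282 + 0.842) · √(5.12/572)
  = 2.124 · √0.00895
  = 2.124 · 0.0946
  = 0.2010

Minimum detectable difference ≈ 0.20 visits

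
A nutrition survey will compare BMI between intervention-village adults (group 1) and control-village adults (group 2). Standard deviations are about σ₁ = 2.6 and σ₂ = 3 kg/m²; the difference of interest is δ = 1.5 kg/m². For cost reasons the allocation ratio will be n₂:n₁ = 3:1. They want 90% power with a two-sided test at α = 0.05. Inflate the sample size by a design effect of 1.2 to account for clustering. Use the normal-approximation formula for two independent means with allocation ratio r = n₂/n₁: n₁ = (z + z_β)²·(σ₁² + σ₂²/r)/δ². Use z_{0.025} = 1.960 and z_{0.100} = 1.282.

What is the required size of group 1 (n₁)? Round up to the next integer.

n₁ = 55

n₁ = (z_{α/2} + z_β)² · (σ₁² + σ₂²/r) / δ²
   = (1.960 + 1.282)² · (2.6² + 3²/3) / 1.5²
   = 10.5106 · (6.76 + 3) / 2.25
   = 10.5106 · 9.76 / 2.25
   = 45.59
Design effect: 1.2 × 45.59 = 54.71.
Round up → n₁ = 55; n₂ = r·n₁ = 3 × 55 = 165.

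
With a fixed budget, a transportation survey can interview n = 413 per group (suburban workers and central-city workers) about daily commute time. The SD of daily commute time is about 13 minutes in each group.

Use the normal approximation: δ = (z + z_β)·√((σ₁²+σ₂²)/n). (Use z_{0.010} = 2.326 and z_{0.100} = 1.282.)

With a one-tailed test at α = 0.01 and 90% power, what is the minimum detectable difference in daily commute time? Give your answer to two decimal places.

δ = (z_α + z_β) · √((σ₁²+σ₂²)/n)
  = (2.326 + 1.282) · √(338/413)
  = 3.608 · √0.8184
  = 3.608 · 0.9047
  = 3.2640

Minimum detectable difference ≈ 3.26 minutes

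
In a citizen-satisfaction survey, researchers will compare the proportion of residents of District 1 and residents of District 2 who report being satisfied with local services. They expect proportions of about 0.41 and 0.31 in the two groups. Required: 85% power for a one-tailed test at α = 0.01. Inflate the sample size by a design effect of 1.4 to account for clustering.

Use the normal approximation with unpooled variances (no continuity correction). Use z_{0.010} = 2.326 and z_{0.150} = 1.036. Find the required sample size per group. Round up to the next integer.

n = 722 per group

n = (z_α + z_β)² · [p₁(1−p₁) + p₂(1−p₂)] / (p₁ − p₂)²
  = (2.326 + 1.036)² · (0.41·0.59 + 0.31·0.69) / (0.10)²
  = (3.362)² · (0.2419 + 0.2139) / 0.0100
  = 11.3030 · 0.4558 / 0.0100
  = 515.19
Design effect: 1.4 × 515.19 = 721.27.
Round up → n = 722 per group.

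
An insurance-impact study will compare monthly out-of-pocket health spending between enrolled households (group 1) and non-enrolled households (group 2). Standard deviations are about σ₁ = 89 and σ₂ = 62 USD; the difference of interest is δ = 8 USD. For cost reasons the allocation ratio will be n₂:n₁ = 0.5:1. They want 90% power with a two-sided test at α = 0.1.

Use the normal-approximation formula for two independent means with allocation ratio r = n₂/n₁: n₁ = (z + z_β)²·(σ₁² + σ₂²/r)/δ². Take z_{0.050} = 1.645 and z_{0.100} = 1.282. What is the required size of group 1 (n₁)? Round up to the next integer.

n₁ = (z_{α/2} + z_β)² · (σ₁² + σ₂²/r) / δ²
   = (1.645 + 1.282)² · (89² + 62²/0.5) / 8²
   = 8.5673 · (7921 + 7688) / 64
   = 8.5673 · 15609 / 64
   = 2089.49
Round up → n₁ = 2090; n₂ = r·n₁ = 0.5 × 2090 = 1045.

n₁ = 2090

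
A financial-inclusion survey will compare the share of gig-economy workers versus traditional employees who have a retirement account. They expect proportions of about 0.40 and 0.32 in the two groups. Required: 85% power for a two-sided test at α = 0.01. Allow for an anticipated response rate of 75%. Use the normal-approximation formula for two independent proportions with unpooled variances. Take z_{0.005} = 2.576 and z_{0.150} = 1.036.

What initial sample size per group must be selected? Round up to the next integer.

n = (z_{α/2} + z_β)² · [p₁(1−p₁) + p₂(1−p₂)] / (p₁ − p₂)²
  = (2.576 + 1.036)² · (0.40·0.60 + 0.32·0.68) / (0.08)²
  = (3.612)² · (0.2400 + 0.2176) / 0.0064
  = 13.0465 · 0.4576 / 0.0064
  = 932.83
Adjust for 75% response: 932.83 / 0.75 = 1243.77.
Round up → n = 1244 per group.

n = 1244 per group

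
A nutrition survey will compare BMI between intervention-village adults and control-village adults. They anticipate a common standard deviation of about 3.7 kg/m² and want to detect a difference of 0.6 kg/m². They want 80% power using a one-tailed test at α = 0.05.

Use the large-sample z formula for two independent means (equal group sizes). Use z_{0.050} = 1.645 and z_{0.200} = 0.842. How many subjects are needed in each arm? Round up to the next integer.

n = (z_α + z_β)² · (σ₁² + σ₂²) / δ²
  = (1.645 + 0.842)² · (2·3.7² = 27.38) / 0.6²
  = 6.1852 · 27.38 / 0.36
  = 470.42
Round up → n = 471 per group.

n = 471 per group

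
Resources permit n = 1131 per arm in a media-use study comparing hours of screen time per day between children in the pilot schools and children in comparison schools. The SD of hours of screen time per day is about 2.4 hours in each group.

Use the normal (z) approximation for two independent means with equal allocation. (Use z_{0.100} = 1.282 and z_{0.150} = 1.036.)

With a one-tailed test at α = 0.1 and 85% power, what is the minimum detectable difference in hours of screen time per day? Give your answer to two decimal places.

Minimum detectable difference ≈ 0.23 hours

δ = (z_α + z_β) · √((σ₁²+σ₂²)/n)
  = (1.282 + 1.036) · √(11.52/1131)
  = 2.318 · √0.01019
  = 2.318 · 0.1009
  = 0.2339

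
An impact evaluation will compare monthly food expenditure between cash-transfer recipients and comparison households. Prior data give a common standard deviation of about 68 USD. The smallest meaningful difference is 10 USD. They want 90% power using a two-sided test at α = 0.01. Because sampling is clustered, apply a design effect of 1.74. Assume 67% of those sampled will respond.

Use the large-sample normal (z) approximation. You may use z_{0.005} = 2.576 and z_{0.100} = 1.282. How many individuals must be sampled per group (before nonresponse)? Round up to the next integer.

n = 3575 per group

n = (z_{α/2} + z_β)² · (σ₁² + σ₂²) / δ²
  = (2.576 + 1.282)² · (2·68² = 9248) / 10²
  = 14.8842 · 9248 / 100
  = 1376.49
Design effect: 1.74 × 1376.49 = 2395.09.
Adjust for 67% response: 2395.09 / 0.67 = 3574.76.
Round up → n = 3575 per group.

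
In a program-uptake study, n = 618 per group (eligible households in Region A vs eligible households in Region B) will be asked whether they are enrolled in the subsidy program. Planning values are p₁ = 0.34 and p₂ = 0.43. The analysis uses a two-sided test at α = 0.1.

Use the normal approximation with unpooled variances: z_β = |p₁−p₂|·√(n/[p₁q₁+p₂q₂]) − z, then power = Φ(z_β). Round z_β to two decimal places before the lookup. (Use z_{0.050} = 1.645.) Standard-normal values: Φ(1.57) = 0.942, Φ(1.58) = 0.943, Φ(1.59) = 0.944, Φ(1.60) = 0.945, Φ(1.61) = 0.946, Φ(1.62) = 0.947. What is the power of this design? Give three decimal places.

z_β = |p₁−p₂|·√(n/[p₁q₁+p₂q₂]) − z_{α/2}
    = 0.09 · √(618/0.4695) − 1.645
    = 0.09 · 36.2808 − 1.645
    = 3.2653 − 1.645 = 1.6203 → 1.62
Power = Φ(1.62) = 0.947.

Power ≈ 0.947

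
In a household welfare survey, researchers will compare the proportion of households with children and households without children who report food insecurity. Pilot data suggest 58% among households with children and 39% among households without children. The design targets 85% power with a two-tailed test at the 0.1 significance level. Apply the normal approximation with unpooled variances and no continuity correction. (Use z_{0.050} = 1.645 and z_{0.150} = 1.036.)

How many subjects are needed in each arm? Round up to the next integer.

n = (z_{α/2} + z_β)² · [p₁(1−p₁) + p₂(1−p₂)] / (p₁ − p₂)²
  = (1.645 + 1.036)² · (0.58·0.42 + 0.39·0.61) / (0.19)²
  = (2.681)² · (0.2436 + 0.2379) / 0.0361
  = 7.1878 · 0.4815 / 0.0361
  = 95.87
Round up → n = 96 per group.

n = 96 per group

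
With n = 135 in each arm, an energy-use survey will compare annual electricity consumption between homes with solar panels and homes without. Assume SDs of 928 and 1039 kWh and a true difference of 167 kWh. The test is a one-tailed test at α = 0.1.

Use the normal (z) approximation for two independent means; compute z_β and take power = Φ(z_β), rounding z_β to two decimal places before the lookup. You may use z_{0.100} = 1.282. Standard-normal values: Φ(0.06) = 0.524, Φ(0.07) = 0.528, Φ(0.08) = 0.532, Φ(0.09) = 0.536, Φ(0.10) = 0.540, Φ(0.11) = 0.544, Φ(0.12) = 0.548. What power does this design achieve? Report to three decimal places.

Power ≈ 0.544

z_β = δ·√(n/(σ₁²+σ₂²)) − z_α
    = 167 · √(135/1940705) − 1.282
    = 167 · 0.00834 − 1.282
    = 1.3928 − 1.282 = 0.1108 → 0.11
Power = Φ(0.11) = 0.544.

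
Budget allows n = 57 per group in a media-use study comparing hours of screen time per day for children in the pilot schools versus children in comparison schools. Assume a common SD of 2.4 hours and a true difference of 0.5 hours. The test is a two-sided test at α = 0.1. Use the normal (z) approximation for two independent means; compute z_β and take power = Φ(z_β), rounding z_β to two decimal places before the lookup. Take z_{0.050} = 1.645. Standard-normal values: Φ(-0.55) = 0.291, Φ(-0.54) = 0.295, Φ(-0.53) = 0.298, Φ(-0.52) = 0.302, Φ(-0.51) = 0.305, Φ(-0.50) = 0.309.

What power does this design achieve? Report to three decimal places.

z_β = δ·√(n/(σ₁²+σ₂²)) − z_{α/2}
    = 0.5 · √(57/11.52) − 1.645
    = 0.5 · 2.22439 − 1.645
    = 1.1122 − 1.645 = -0.5328 → -0.53
Power = Φ(-0.53) = 0.298.

Power ≈ 0.298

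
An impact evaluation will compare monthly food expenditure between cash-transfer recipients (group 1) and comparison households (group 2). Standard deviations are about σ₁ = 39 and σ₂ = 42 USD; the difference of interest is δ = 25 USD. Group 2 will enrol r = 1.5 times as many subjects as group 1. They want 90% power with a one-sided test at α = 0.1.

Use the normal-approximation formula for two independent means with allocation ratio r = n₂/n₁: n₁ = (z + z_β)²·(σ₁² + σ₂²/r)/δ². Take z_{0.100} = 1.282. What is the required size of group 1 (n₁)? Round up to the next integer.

n₁ = (z_α + z_β)² · (σ₁² + σ₂²/r) / δ²
   = (1.282 + 1.282)² · (39² + 42²/1.5) / 25²
   = 6.5741 · (1521 + 1176) / 625
   = 6.5741 · 2697 / 625
   = 28.37
Round up → n₁ = 29; n₂ = r·n₁ = 1.5 × 29 = 44.

n₁ = 29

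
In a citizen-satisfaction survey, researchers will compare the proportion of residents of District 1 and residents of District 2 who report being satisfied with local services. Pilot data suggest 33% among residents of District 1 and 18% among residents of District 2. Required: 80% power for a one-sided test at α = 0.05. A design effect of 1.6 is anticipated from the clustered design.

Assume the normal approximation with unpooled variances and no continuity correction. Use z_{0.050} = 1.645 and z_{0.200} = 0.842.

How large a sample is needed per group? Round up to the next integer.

n = 163 per group

n = (z_α + z_β)² · [p₁(1−p₁) + p₂(1−p₂)] / (p₁ − p₂)²
  = (1.645 + 0.842)² · (0.33·0.67 + 0.18·0.82) / (0.15)²
  = (2.487)² · (0.2211 + 0.1476) / 0.0225
  = 6.1852 · 0.3687 / 0.0225
  = 101.35
Design effect: 1.6 × 101.35 = 162.17.
Round up → n = 163 per group.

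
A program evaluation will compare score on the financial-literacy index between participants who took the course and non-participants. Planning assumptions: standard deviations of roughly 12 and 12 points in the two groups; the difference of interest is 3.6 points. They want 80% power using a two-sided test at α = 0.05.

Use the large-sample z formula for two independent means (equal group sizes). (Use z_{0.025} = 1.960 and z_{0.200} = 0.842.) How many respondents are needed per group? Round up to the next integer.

n = (z_{α/2} + z_β)² · (σ₁² + σ₂²) / δ²
  = (1.960 + 0.842)² · (12² + 12² = 288) / 3.6²
  = 7.8512 · 288 / 12.96
  = 174.47
Round up → n = 175 per group.

n = 175 per group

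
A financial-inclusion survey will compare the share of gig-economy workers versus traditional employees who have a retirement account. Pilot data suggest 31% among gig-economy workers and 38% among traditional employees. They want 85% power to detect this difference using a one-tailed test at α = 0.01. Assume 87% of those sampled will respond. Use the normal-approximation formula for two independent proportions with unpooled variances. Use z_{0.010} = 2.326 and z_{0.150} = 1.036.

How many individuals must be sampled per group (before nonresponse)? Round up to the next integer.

n = 1192 per group

n = (z_α + z_β)² · [p₁(1−p₁) + p₂(1−p₂)] / (p₁ − p₂)²
  = (2.326 + 1.036)² · (0.31·0.69 + 0.38·0.62) / (-0.07)²
  = (3.362)² · (0.2139 + 0.2356) / 0.0049
  = 11.3030 · 0.4495 / 0.0049
  = 1036.88
Adjust for 87% response: 1036.88 / 0.87 = 1191.82.
Round up → n = 1192 per group.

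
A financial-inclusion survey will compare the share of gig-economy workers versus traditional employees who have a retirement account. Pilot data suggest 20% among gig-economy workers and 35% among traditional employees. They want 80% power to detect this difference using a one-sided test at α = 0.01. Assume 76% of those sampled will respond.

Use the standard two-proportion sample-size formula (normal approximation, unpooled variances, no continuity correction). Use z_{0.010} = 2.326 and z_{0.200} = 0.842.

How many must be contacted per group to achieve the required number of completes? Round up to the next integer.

n = (z_α + z_β)² · [p₁(1−p₁) + p₂(1−p₂)] / (p₁ − p₂)²
  = (2.326 + 0.842)² · (0.20·0.80 + 0.35·0.65) / (-0.15)²
  = (3.168)² · (0.1600 + 0.2275) / 0.0225
  = 10.0362 · 0.3875 / 0.0225
  = 172.85
Adjust for 76% response: 172.85 / 0.76 = 227.43.
Round up → n = 228 per group.

n = 228 per group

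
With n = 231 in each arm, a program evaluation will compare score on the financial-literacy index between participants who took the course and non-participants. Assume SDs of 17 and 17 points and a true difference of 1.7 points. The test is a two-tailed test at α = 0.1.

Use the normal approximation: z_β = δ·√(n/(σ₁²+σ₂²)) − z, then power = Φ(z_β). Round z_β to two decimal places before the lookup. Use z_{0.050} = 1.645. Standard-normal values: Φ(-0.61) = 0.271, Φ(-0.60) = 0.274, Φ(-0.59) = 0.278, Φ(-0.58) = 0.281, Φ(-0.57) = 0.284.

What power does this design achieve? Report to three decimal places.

z_β = δ·√(n/(σ₁²+σ₂²)) − z_{α/2}
    = 1.7 · √(231/578) − 1.645
    = 1.7 · 0.63218 − 1.645
    = 1.0747 − 1.645 = -0.5703 → -0.57
Power = Φ(-0.57) = 0.284.

Power ≈ 0.284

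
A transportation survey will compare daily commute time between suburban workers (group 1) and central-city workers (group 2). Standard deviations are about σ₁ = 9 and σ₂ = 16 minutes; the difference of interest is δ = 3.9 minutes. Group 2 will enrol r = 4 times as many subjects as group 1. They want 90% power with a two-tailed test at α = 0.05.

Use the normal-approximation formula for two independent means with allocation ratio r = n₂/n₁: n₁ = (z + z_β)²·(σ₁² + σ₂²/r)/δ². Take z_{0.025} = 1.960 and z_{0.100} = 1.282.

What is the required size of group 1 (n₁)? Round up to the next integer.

n₁ = 101

n₁ = (z_{α/2} + z_β)² · (σ₁² + σ₂²/r) / δ²
   = (1.960 + 1.282)² · (9² + 16²/4) / 3.9²
   = 10.5106 · (81 + 64) / 15.21
   = 10.5106 · 145 / 15.21
   = 100.20
Round up → n₁ = 101; n₂ = r·n₁ = 4 × 101 = 404.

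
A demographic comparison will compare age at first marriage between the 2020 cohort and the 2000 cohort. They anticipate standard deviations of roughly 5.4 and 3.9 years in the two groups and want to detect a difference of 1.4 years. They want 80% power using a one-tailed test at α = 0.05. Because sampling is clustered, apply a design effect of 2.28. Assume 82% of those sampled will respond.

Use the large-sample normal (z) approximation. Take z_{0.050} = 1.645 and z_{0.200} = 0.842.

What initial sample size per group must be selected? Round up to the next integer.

n = 390 per group

n = (z_α + z_β)² · (σ₁² + σ₂²) / δ²
  = (1.645 + 0.842)² · (5.4² + 3.9² = 44.37) / 1.4²
  = 6.1852 · 44.37 / 1.96
  = 140.02
Design effect: 2.28 × 140.02 = 319.24.
Adjust for 82% response: 319.24 / 0.82 = 389.32.
Round up → n = 390 per group.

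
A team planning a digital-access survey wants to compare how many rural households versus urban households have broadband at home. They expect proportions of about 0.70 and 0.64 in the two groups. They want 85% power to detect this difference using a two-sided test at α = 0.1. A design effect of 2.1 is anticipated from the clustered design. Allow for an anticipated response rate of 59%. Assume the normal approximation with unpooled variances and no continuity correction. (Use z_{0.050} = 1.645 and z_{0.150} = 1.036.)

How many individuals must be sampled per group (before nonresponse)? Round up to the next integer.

n = 3130 per group

n = (z_{α/2} + z_β)² · [p₁(1−p₁) + p₂(1−p₂)] / (p₁ − p₂)²
  = (1.645 + 1.036)² · (0.70·0.30 + 0.64·0.36) / (0.06)²
  = (2.681)² · (0.2100 + 0.2304) / 0.0036
  = 7.1878 · 0.4404 / 0.0036
  = 879.30
Design effect: 2.1 × 879.30 = 1846.54.
Adjust for 59% response: 1846.54 / 0.59 = 3129.72.
Round up → n = 3130 per group.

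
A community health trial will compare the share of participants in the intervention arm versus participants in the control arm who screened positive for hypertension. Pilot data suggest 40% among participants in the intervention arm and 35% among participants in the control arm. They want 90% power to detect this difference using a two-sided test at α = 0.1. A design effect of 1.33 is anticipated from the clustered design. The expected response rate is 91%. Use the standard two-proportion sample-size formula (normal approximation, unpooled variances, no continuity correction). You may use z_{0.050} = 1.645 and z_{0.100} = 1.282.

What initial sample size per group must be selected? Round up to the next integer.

n = 2342 per group

n = (z_{α/2} + z_β)² · [p₁(1−p₁) + p₂(1−p₂)] / (p₁ − p₂)²
  = (1.645 + 1.282)² · (0.40·0.60 + 0.35·0.65) / (0.05)²
  = (2.927)² · (0.2400 + 0.2275) / 0.0025
  = 8.5673 · 0.4675 / 0.0025
  = 1602.09
Design effect: 1.33 × 1602.09 = 2130.78.
Adjust for 91% response: 2130.78 / 0.91 = 2341.52.
Round up → n = 2342 per group.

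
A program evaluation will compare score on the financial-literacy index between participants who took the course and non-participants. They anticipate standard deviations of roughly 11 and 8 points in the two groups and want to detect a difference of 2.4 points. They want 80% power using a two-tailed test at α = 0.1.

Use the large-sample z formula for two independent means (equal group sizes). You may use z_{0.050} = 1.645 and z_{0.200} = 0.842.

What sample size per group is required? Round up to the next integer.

n = (z_{α/2} + z_β)² · (σ₁² + σ₂²) / δ²
  = (1.645 + 0.842)² · (11² + 8² = 185) / 2.4²
  = 6.1852 · 185 / 5.76
  = 198.66
Round up → n = 199 per group.

n = 199 per group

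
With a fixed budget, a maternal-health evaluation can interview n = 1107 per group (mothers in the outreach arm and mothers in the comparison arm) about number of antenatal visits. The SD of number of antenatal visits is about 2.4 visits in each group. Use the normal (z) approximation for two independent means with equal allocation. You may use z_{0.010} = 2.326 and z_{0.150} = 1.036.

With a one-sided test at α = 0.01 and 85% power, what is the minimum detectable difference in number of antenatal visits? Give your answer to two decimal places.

δ = (z_α + z_β) · √((σ₁²+σ₂²)/n)
  = (2.326 + 1.036) · √(11.52/1107)
  = 3.362 · √0.01041
  = 3.362 · 0.1020
  = 0.3430

Minimum detectable difference ≈ 0.34 visits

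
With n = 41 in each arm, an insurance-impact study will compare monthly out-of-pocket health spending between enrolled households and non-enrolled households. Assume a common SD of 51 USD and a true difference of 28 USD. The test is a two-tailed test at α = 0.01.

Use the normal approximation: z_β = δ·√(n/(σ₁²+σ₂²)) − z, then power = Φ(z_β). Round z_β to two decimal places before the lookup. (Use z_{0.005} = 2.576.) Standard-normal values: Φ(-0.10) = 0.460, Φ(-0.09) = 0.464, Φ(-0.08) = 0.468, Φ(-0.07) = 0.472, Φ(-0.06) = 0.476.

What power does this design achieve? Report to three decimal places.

z_β = δ·√(n/(σ₁²+σ₂²)) − z_{α/2}
    = 28 · √(41/5202) − 2.576
    = 28 · 0.08878 − 2.576
    = 2.4858 − 2.576 = -0.0902 → -0.09
Power = Φ(-0.09) = 0.464.

Power ≈ 0.464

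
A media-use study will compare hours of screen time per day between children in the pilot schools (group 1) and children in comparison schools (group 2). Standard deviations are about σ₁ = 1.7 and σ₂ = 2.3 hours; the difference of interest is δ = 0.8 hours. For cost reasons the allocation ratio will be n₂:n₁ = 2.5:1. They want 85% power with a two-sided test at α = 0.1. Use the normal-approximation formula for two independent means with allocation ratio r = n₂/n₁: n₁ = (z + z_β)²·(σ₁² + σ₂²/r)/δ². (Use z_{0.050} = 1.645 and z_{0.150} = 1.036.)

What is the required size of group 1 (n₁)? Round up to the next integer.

n₁ = (z_{α/2} + z_β)² · (σ₁² + σ₂²/r) / δ²
   = (1.645 + 1.036)² · (1.7² + 2.3²/2.5) / 0.8²
   = 7.1878 · (2.89 + 2.116) / 0.64
   = 7.1878 · 5.006 / 0.64
   = 56.22
Round up → n₁ = 57; n₂ = r·n₁ = 2.5 × 57 = 143.

n₁ = 57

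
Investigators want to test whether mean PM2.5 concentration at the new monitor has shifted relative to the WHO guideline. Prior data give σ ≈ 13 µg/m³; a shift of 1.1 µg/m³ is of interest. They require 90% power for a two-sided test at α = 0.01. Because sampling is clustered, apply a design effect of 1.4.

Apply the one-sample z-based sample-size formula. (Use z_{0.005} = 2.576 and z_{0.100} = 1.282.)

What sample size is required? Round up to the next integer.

n = 2911

n = (z_{α/2} + z_β)² · σ² / δ²
  = (2.576 + 1.282)² · 13² / 1.1²
  = 14.8842 · 169 / 1.21
  = 2078.86
Design effect: 1.4 × 2078.86 = 2910.41.
Round up → n = 2911.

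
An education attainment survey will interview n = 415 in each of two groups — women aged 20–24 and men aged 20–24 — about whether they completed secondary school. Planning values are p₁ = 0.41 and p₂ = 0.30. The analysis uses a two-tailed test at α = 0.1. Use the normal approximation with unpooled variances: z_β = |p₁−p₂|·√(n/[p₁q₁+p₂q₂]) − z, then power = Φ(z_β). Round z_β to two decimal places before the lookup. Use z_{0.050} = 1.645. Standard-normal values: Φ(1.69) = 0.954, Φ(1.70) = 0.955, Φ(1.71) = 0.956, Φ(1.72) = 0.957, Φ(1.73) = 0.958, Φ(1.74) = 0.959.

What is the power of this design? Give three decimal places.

Power ≈ 0.954

z_β = |p₁−p₂|·√(n/[p₁q₁+p₂q₂]) − z_{α/2}
    = 0.11 · √(415/0.4519) − 1.645
    = 0.11 · 30.3042 − 1.645
    = 3.3335 − 1.645 = 1.6885 → 1.69
Power = Φ(1.69) = 0.954.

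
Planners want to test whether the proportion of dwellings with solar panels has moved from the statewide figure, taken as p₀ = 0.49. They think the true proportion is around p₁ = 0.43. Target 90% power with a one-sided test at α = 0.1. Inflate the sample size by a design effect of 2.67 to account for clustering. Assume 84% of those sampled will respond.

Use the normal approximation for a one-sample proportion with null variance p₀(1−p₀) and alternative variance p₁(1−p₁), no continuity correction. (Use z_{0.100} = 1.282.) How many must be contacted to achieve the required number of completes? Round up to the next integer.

n = 1437

n = [z_α·√(p₀q₀) + z_β·√(p₁q₁)]² / (p₁ − p₀)²
  = [1.282·√(0.49·0.51) + 1.282·√(0.43·0.57)]² / (-0.06)²
  = [1.282·0.4999 + 1.282·0.4951]² / 0.0036
  = [1.2756]² / 0.0036
  = 451.96
Design effect: 2.67 × 451.96 = 1206.73.
Adjust for 84% response: 1206.73 / 0.84 = 1436.58.
Round up → n = 1437.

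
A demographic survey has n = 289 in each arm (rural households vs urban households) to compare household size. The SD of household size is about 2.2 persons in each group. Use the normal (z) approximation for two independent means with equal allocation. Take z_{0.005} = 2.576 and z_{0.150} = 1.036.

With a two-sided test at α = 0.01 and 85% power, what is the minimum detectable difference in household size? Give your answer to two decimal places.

δ = (z_{α/2} + z_β) · √((σ₁²+σ₂²)/n)
  = (2.576 + 1.036) · √(9.68/289)
  = 3.612 · √0.03349
  = 3.612 · 0.1830
  = 0.6611

Minimum detectable difference ≈ 0.66 persons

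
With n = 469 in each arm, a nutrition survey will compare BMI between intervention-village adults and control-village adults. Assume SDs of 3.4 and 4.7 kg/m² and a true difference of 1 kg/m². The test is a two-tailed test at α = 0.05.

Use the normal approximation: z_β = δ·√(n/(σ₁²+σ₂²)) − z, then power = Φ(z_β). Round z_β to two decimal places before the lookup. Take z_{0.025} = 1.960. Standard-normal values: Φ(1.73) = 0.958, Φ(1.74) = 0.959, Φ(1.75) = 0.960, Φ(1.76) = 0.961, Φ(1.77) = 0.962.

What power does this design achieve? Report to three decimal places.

Power ≈ 0.962

z_β = δ·√(n/(σ₁²+σ₂²)) − z_{α/2}
    = 1 · √(469/33.65) − 1.960
    = 1 · 3.73331 − 1.960
    = 3.7333 − 1.960 = 1.7733 → 1.77
Power = Φ(1.77) = 0.962.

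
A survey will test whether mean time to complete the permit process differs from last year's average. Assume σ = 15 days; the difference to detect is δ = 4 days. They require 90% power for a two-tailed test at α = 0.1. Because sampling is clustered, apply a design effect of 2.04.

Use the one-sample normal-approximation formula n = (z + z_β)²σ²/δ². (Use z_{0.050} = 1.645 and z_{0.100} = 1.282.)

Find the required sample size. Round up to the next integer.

n = (z_{α/2} + z_β)² · σ² / δ²
  = (1.645 + 1.282)² · 15² / 4²
  = 8.5673 · 225 / 16
  = 120.48
Design effect: 2.04 × 120.48 = 245.78.
Round up → n = 246.

n = 246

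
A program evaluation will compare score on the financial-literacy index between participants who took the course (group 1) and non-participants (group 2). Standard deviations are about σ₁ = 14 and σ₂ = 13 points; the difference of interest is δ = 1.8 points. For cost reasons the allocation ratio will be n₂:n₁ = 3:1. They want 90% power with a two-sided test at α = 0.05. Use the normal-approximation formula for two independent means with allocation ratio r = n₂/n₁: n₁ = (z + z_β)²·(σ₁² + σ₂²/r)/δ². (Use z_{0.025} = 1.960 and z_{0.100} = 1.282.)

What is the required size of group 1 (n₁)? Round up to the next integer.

n₁ = 819

n₁ = (z_{α/2} + z_β)² · (σ₁² + σ₂²/r) / δ²
   = (1.960 + 1.282)² · (14² + 13²/3) / 1.8²
   = 10.5106 · (196 + 56.3333) / 3.24
   = 10.5106 · 252.3333 / 3.24
   = 818.57
Round up → n₁ = 819; n₂ = r·n₁ = 3 × 819 = 2457.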